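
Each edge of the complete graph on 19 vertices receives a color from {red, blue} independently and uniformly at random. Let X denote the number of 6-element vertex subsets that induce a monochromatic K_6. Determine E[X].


Let X = Σ_S X_S over the C(19, 6) = 27132 subsets S of size 6, where X_S = 1 if the K_6 on S is monochromatic.
For a fixed S, the K_6 on S has C(6, 2) = 15 edges. P[all 15 edges red] = (1/2)^15, and likewise for blue, so P[monochromatic] = 2·(1/2)^15 = 2^{1 − 15} = 1/16384.
By linearity of expectation: E[X] = C(19, 6) · 2^{1 − 15} = 27132 · 1/16384 = 6783/4096.
Numerically: E[X] ≈ 1.656.

E[X] = C(19,6)·2^(1−C(6,2)) = 6783/4096 ≈ 1.656.


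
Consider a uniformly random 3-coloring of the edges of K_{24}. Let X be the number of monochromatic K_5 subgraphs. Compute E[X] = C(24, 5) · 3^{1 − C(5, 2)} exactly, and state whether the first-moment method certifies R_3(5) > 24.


E[X] = C(24, 5) · 3^{1 − 10} = 42504 · 3^{−9} = 42504/19683.
As a reduced fraction: E[X] = 14168/6561 ≈ 2.159.
Is E[X] < 1? NO.
Since E[X] ≥ 1, the first-moment bound is inconclusive at n = 24; it does NOT by itself certify R_3(5) > 24.

E[X] = 14168/6561 ≈ 2.159; E[X] ≥ 1; first-moment method inconclusive here.


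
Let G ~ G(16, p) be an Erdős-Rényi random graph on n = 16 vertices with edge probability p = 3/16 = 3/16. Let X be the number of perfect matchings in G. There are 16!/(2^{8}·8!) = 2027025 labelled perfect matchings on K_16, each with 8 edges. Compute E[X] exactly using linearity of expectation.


K_16 has 16!/(2^{8}·8!) = 2027025 labelled perfect matchings.
For each such perfect matching H, let X_H = 1 if all 8 edges of H are present in G. Then P[X_H = 1] = p^{8} = (3/16)^{8} = 6561/4294967296.
By linearity of expectation: E[X] = Σ_H E[X_H] = 2027025 · p^{8} = 2027025 · 6561/4294967296 = 13299311025/4294967296.
Numerically: E[X] ≈ 3.0965.

E[X] = 2027025 · (3/16)^{8} = 13299311025/4294967296 ≈ 3.0965.


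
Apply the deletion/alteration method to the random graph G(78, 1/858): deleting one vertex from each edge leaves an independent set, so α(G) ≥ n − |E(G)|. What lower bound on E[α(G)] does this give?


E[|E(G)|] = C(78, 2)·p = 3003 · (1/858) = 7/2.
E[α(G)] ≥ n − E[|E(G)|] = 78 − 7/2 = 149/2.
Numerically: ≈ 74.500000.
(This is only a lower bound; the true E[α(G)] may be larger.)

E[α(G)] ≥ 149/2 ≈ 74.500000.


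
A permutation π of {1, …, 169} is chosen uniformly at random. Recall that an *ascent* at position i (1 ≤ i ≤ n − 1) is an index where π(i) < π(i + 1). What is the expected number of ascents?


Write X = Σ X_I over i = 1, …, 168, with X_I the indicator of one ascent.
There are 168 indicators.
For each fixed i, the pair (π(i), π(i+1)) is a uniformly random ordered pair of distinct values from {1, …, 169}; by symmetry P[π(i) < π(i+1)] = 1/2.
By linearity: E[X] = 168 · (1/2) = (169 − 1) · (1/2) = 84 ≈ 84.00000.

E[X] = 84 = 84.00000.


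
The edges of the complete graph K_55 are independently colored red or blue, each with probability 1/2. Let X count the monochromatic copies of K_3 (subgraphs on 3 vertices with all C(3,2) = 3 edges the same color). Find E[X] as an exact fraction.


Let X = Σ_S X_S over the C(55, 3) = 26235 subsets S of size 3, where X_S = 1 if the K_3 on S is monochromatic.
For a fixed S, the K_3 on S has C(3, 2) = 3 edges. P[all 3 edges red] = (1/2)^3, and likewise for blue, so P[monochromatic] = 2·(1/2)^3 = 2^{1 − 3} = 1/4.
Summing: E[X] = C(55, 3) · 2^{1 − 3} = 26235 · 1/4 = 26235/4.
Numerically: E[X] ≈ 6558.75000.

E[X] = C(55,3)·2^(1−C(3,2)) = 26235/4 ≈ 6558.75000.


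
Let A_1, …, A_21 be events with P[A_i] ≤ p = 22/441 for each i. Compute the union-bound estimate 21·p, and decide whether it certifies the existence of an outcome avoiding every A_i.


Union bound: P[∪_{i=1}^{21} A_i] ≤ Σ_i P[A_i] ≤ 21·p = 21·(22/441) = 22/21.
Numerically: 22/21 ≈ 1.0476190.
Is 22/21 < 1? NO.
Since the bound 22/21 is ≥ 1, the union bound is uninformative here; it does NOT by itself certify existence.

21·p = 22/21 ≈ 1.0476190; existence NOT certified by the union bound.


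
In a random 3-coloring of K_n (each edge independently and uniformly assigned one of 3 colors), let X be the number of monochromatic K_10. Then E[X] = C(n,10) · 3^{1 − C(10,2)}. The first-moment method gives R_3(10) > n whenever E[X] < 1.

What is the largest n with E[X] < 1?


We need C(n, 10) · 3^{1 − 45} < 1, i.e. C(n, 10) < 3^{45 − 1} = 984770902183611232881.
Check values of n near the boundary:
  n = 568: C(568, 10) = 889446337783744949208; 889446337783744949208 < 984770902183611232881? YES
  n = 569: C(569, 10) = 905357721286137524328; 905357721286137524328 < 984770902183611232881? YES
  n = 570: C(570, 10) = 921524823451961408691; 921524823451961408691 < 984770902183611232881? YES
  n = 571: C(571, 10) = 937951290893172842001; 937951290893172842001 < 984770902183611232881? YES
  n = 572: C(572, 10) = 954640815642161682606; 954640815642161682606 < 984770902183611232881? YES
  n = 573: C(573, 10) = 971597135635805762226; 971597135635805762226 < 984770902183611232881? YES
  n = 574: C(574, 10) = 988824035203816502691; 988824035203816502691 < 984770902183611232881? NO
  n = 575: C(575, 10) = 1006325345561406175305; 1006325345561406175305 < 984770902183611232881? NO
  n = 576: C(576, 10) = 1024104945306307344480; 1024104945306307344480 < 984770902183611232881? NO
The largest n with C(n, 10) < 984770902183611232881 is n = 573 (where E[X] = 35985079097622435638/36472996377170786403 ≈ 0.9866225). Hence R_3(10) > 573, i.e. R_3(10) ≥ 574.

Largest n = 573; hence R_3(10) > 573.


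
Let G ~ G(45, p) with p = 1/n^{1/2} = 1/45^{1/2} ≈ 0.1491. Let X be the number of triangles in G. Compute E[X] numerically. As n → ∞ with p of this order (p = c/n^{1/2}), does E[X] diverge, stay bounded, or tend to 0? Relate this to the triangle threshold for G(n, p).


Number of potential triangles: C(45, 3) = 14190.
Each occurs with probability p³ ≈ (0.1491)³ ≈ 3.312693e-03.
By linearity: E[X] = C(45, 3)·p³ ≈ 14190 · 3.312693e-03 ≈ 47.0071.
Since α = 1/2 < 1, p = c/n^{1/2} ≫ 1/n is above the triangle threshold p ~ 1/n. Asymptotically E[X] ~ (c³/6)·n^{3(1−α)} = (1³/6)·n^{1.5} → ∞; triangles are abundant w.h.p.

E[X] ≈ 47.0071; in regime p = Θ(1/n^{1/2}) E[X] diverges (above the triangle threshold p ~ 1/n).


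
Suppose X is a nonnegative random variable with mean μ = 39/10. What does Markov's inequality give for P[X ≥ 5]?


μ = E[X] = 39/10, a = 5.
Markov: P[X ≥ 5] ≤ μ/a = (39/10)/5 = 39/50.
Numerically: ≈ 0.780.
(Since a = 5 > μ = 3.900, the bound 39/50 is < 1 and informative.)

P[X ≥ 5] ≤ 39/50 ≈ 0.780.


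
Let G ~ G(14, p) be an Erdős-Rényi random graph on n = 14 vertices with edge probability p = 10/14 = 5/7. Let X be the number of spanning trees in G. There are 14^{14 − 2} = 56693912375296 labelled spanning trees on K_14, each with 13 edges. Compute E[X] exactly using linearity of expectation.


K_14 has 14^{14 − 2} = 56693912375296 labelled spanning trees.
For each such spanning tree H, let X_H = 1 if all 13 edges of H are present in G. Then P[X_H = 1] = p^{13} = (5/7)^{13} = 1220703125/96889010407.
By linearity: E[X] = Σ_H E[X_H] = 56693912375296 · p^{13} = 56693912375296 · 1220703125/96889010407 = 5000000000000/7.
Numerically: E[X] ≈ 7.14e+11.

E[X] = 56693912375296 · (5/7)^{13} = 5000000000000/7 ≈ 7.14e+11.


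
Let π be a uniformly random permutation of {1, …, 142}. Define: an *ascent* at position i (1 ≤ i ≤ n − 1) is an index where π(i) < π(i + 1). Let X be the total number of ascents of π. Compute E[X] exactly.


Write X = Σ X_I over i = 1, …, 141, with X_I the indicator of one ascent.
There are 141 indicators.
For each fixed i, the pair (π(i), π(i+1)) is a uniformly random ordered pair of distinct values from {1, …, 142}; by symmetry P[π(i) < π(i+1)] = 1/2.
By linearity: E[X] = 141 · (1/2) = (142 − 1) · (1/2) = 141/2 ≈ 70.500.

E[X] = 141/2 = 70.500.


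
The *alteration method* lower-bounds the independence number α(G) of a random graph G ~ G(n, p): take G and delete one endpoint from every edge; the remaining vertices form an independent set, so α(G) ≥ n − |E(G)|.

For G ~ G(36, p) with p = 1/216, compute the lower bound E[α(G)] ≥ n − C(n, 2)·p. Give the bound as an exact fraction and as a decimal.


E[|E(G)|] = C(36, 2)·p = 630 · (1/216) = 35/12.
E[α(G)] ≥ n − E[|E(G)|] = 36 − 35/12 = 397/12.
Numerically: ≈ 33.08333.
(This is only a lower bound; the true E[α(G)] may be larger.)

E[α(G)] ≥ 397/12 ≈ 33.08333.


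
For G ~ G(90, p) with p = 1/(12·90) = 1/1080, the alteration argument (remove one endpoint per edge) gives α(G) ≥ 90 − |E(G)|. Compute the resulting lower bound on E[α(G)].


E[|E(G)|] = C(90, 2)·p = 4005 · (1/1080) = 89/24.
E[α(G)] ≥ n − E[|E(G)|] = 90 − 89/24 = 2071/24.
Numerically: ≈ 86.2917.
(This is only a lower bound; the true E[α(G)] may be larger.)

E[α(G)] ≥ 2071/24 ≈ 86.2917.


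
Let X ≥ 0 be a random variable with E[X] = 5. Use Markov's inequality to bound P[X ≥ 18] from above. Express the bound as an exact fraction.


μ = E[X] = 5, a = 18.
Markov: P[X ≥ 18] ≤ μ/a = (5)/18 = 5/18.
Numerically: ≈ 0.278.
(Since a = 18 > μ = 5.000, the bound 5/18 is < 1 and informative.)

P[X ≥ 18] ≤ 5/18 ≈ 0.278.


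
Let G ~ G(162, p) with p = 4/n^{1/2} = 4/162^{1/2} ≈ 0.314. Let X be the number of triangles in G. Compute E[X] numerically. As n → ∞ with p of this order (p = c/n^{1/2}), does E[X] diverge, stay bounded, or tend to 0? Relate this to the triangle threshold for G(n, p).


Number of potential triangles: C(162, 3) = 695520.
Each occurs with probability p³ ≈ (0.314)³ ≈ 3.10390e-02.
By linearity: E[X] = C(162, 3)·p³ ≈ 695520 · 3.10390e-02 ≈ 21588.232.
Since α = 1/2 < 1, p = c/n^{1/2} ≫ 1/n is above the triangle threshold p ~ 1/n. Asymptotically E[X] ~ (c³/6)·n^{3(1−α)} = (4³/6)·n^{1.5} → ∞; triangles are abundant w.h.p.

E[X] ≈ 21588.232; in regime p = Θ(1/n^{1/2}) E[X] diverges (above the triangle threshold p ~ 1/n).


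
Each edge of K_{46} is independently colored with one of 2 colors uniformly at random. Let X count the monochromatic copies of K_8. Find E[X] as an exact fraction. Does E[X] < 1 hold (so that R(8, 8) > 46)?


E[X] = C(46, 8) · 2^{1 − 28} = 260932815 · 2^{−27} = 260932815/134217728.
As a reduced fraction: E[X] = 260932815/134217728 ≈ 1.9441.
Is E[X] < 1? NO.
Since E[X] ≥ 1, the first-moment bound is inconclusive at n = 46; it does NOT by itself certify R(8, 8) > 46.

E[X] = 260932815/134217728 ≈ 1.9441; E[X] ≥ 1; first-moment method inconclusive here.


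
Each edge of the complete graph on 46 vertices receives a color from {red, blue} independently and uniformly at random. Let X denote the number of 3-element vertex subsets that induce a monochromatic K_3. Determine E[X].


Let X = Σ_S X_S over the C(46, 3) = 15180 subsets S of size 3, where X_S = 1 if the K_3 on S is monochromatic.
For a fixed S, the K_3 on S has C(3, 2) = 3 edges. P[all 3 edges red] = (1/2)^3, and likewise for blue, so P[monochromatic] = 2·(1/2)^3 = 2^{1 − 3} = 1/4.
Summing: E[X] = C(46, 3) · 2^{1 − 3} = 15180 · 1/4 = 3795.
Numerically: E[X] ≈ 3795.000.

E[X] = C(46,3)·2^(1−C(3,2)) = 3795 ≈ 3795.000.


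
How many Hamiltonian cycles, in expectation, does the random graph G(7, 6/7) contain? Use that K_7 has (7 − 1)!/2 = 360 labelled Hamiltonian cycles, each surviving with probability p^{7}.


K_7 has (7 − 1)!/2 = 360 labelled Hamiltonian cycles.
For each such Hamiltonian cycle H, let X_H = 1 if all 7 edges of H are present in G. Then P[X_H = 1] = p^{7} = (6/7)^{7} = 279936/823543.
By linearity: E[X] = Σ_H E[X_H] = 360 · p^{7} = 360 · 279936/823543 = 100776960/823543.
Numerically: E[X] ≈ 122.37.

E[X] = 360 · (6/7)^{7} = 100776960/823543 ≈ 122.37.


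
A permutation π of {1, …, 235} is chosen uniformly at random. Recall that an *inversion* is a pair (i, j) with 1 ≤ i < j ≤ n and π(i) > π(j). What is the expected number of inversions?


Write X = Σ X_I over the C(235, 2) = 27495 pairs i < j, with X_I the indicator of one inversion.
There are 27495 indicators.
For each fixed pair i < j, the values π(i) and π(j) are two distinct elements of {1, …, 235} in uniformly random order; by symmetry P[π(i) > π(j)] = 1/2.
By linearity: E[X] = 27495 · (1/2) = C(235, 2) · (1/2) = 27495/2 = 27495/2 ≈ 13747.500.

E[X] = 27495/2 = 13747.500.


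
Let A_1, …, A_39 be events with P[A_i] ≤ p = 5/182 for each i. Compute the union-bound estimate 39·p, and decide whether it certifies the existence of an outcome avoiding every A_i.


Union bound: P[∪_{i=1}^{39} A_i] ≤ Σ_i P[A_i] ≤ 39·p = 39·(5/182) = 15/14.
Numerically: 15/14 ≈ 1.07143.
Is 15/14 < 1? NO.
Since the bound 15/14 is ≥ 1, the union bound is uninformative here; it does NOT by itself certify existence.

39·p = 15/14 ≈ 1.07143; existence NOT certified by the union bound.


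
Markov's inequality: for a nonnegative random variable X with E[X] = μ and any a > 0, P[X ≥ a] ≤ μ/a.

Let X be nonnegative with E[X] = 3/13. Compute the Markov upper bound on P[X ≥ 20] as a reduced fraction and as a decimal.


μ = E[X] = 3/13, a = 20.
Markov: P[X ≥ 20] ≤ μ/a = (3/13)/20 = 3/260.
Numerically: ≈ 0.012.
(Since a = 20 > μ = 0.231, the bound 3/260 is < 1 and informative.)

P[X ≥ 20] ≤ 3/260 ≈ 0.012.


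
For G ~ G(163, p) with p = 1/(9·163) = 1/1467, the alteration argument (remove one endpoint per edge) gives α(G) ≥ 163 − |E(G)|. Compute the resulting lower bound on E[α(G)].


E[|E(G)|] = C(163, 2)·p = 13203 · (1/1467) = 9.
E[α(G)] ≥ n − E[|E(G)|] = 163 − 9 = 154.
Numerically: ≈ 154.000.
(This is only a lower bound; the true E[α(G)] may be larger.)

E[α(G)] ≥ 154 ≈ 154.000.


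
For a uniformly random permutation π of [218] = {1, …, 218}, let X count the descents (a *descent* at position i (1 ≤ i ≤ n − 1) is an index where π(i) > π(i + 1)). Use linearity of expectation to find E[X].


Write X = Σ X_I over i = 1, …, 217, with X_I the indicator of one descent.
There are 217 indicators.
For each fixed i, the pair (π(i), π(i+1)) is a uniformly random ordered pair of distinct values from {1, …, 218}; by symmetry P[π(i) > π(i+1)] = 1/2.
By linearity: E[X] = 217 · (1/2) = (218 − 1) · (1/2) = 217/2 ≈ 108.500.

E[X] = 217/2 = 108.500.


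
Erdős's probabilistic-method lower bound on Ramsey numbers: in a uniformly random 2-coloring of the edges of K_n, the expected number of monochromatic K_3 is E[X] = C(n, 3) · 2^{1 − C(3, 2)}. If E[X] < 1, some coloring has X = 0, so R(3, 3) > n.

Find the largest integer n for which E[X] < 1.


We need C(n, 3) · 2^{1 − 3} < 1, i.e. C(n, 3) < 2^{3 − 1} = 4.
Check values of n near the boundary:
  n = 3: C(3, 3) = 1; 1 < 4? YES
  n = 4: C(4, 3) = 4; 4 < 4? NO
  n = 5: C(5, 3) = 10; 10 < 4? NO
  n = 6: C(6, 3) = 20; 20 < 4? NO
The largest n with C(n, 3) < 4 is n = 3 (where E[X] = 1/4 ≈ 0.250). Hence R(3, 3) > 3, i.e. R(3, 3) ≥ 4.

Largest n = 3; hence R(3, 3) > 3.


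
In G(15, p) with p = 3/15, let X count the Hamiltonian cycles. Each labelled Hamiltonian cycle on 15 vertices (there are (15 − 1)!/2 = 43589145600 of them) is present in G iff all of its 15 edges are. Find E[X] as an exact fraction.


K_15 has (15 − 1)!/2 = 43589145600 labelled Hamiltonian cycles.
For each such Hamiltonian cycle H, let X_H = 1 if all 15 edges of H are present in G. Then P[X_H = 1] = p^{15} = (1/5)^{15} = 1/30517578125.
Summing the indicators: E[X] = Σ_H E[X_H] = 43589145600 · p^{15} = 43589145600 · 1/30517578125 = 1743565824/1220703125.
Numerically: E[X] ≈ 1.4283.

E[X] = 43589145600 · (1/5)^{15} = 1743565824/1220703125 ≈ 1.4283.


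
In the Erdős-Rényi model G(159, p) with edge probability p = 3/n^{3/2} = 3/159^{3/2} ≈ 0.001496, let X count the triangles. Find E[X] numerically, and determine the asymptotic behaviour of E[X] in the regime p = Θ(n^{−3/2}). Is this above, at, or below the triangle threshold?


Number of potential triangles: C(159, 3) = 657359.
Each occurs with probability p³ ≈ (0.001496)³ ≈ 3.350246e-09.
By linearity: E[X] = C(159, 3)·p³ ≈ 657359 · 3.350246e-09 ≈ 0.0022.
Since α = 3/2 > 1, p = c/n^{3/2} = o(1/n) is below the triangle threshold p ~ 1/n. Asymptotically E[X] ~ (c³/6)·n^{3(1−α)} = (3³/6)·n^{-1.5} → 0, so by Markov's inequality G has no triangles w.h.p.

E[X] ≈ 0.0022; in regime p = Θ(1/n^{3/2}) E[X] tends to 0 (below the triangle threshold p ~ 1/n).


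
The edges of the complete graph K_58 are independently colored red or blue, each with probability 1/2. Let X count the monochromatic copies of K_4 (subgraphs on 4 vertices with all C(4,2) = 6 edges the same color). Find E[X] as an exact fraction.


Let X = Σ_S X_S over the C(58, 4) = 424270 subsets S of size 4, where X_S = 1 if the K_4 on S is monochromatic.
For a fixed S, the K_4 on S has C(4, 2) = 6 edges. P[all 6 edges red] = (1/2)^6, and likewise for blue, so P[monochromatic] = 2·(1/2)^6 = 2^{1 − 6} = 1/32.
Summing: E[X] = C(58, 4) · 2^{1 − 6} = 424270 · 1/32 = 212135/16.
Numerically: E[X] ≈ 13258.437500.

E[X] = C(58,4)·2^(1−C(4,2)) = 212135/16 ≈ 13258.437500.


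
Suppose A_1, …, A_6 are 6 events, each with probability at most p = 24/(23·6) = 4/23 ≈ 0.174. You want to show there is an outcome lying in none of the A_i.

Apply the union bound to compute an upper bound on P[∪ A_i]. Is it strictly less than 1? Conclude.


Union bound: P[∪_{i=1}^{6} A_i] ≤ Σ_i P[A_i] ≤ 6·p = 6·(4/23) = 24/23.
Numerically: 24/23 ≈ 1.043.
Is 24/23 < 1? NO.
Since the bound 24/23 is ≥ 1, the union bound is uninformative here; it does NOT by itself certify existence.

6·p = 24/23 ≈ 1.043; existence NOT certified by the union bound.


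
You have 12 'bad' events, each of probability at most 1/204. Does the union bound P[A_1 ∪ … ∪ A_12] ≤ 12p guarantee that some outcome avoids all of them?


Union bound: P[∪_{i=1}^{12} A_i] ≤ Σ_i P[A_i] ≤ 12·p = 12·(1/204) = 1/17.
Numerically: 1/17 ≈ 0.0588235.
Is 1/17 < 1? YES.
Since P[∪ A_i] ≤ 1/17 < 1, the complement has P[∩ A_i^c] ≥ 1 − 1/17 = 16/17 > 0, so some outcome avoids every A_i.

12·p = 1/17 ≈ 0.0588235; existence CERTIFIED by the union bound.


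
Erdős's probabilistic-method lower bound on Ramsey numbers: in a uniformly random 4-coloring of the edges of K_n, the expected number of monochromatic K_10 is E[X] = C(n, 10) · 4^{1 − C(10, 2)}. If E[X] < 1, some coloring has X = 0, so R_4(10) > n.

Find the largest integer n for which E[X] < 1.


We need C(n, 10) · 4^{1 − 45} < 1, i.e. C(n, 10) < 4^{45 − 1} = 309485009821345068724781056.
Check values of n near the boundary:
  n = 2020: C(2020, 10) = 304832018578739931133653656; 304832018578739931133653656 < 309485009821345068724781056? YES
  n = 2021: C(2021, 10) = 306347841644770462864800616; 306347841644770462864800616 < 309485009821345068724781056? YES
  n = 2022: C(2022, 10) = 307870445231474093395937796; 307870445231474093395937796 < 309485009821345068724781056? YES
  n = 2023: C(2023, 10) = 309399856285778485315440716; 309399856285778485315440716 < 309485009821345068724781056? YES
  n = 2024: C(2024, 10) = 310936101848269937576192656; 310936101848269937576192656 < 309485009821345068724781056? NO
The largest n with C(n, 10) < 309485009821345068724781056 is n = 2023 (where E[X] = 77349964071444621328860179/77371252455336267181195264 ≈ 0.99972). Hence R_4(10) > 2023, i.e. R_4(10) ≥ 2024.

Largest n = 2023; hence R_4(10) > 2023.


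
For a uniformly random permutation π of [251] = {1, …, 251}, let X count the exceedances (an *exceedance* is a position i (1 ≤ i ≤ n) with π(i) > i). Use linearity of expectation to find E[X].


Write X = Σ_{i=1}^{251} X_i, where X_i = 1_{π(i) > i}.
For each fixed i, π(i) is uniform over {1, …, 251} (marginal of a uniform permutation), so P[π(i) > i] = (n − i)/n. Summing: Σ_{i=1}^{251} (n − i)/n = (0 + 1 + … + 250)/251 = 251(251 − 1)/(2·251) = (251 − 1)/2.
Hence E[X] = Σ_{i=1}^{251} (251 − i)/251 = 125 ≈ 125.000.

E[X] = 125 = 125.000.


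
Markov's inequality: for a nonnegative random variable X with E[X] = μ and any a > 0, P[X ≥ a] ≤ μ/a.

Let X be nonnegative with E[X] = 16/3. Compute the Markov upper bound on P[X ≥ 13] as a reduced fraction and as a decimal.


μ = E[X] = 16/3, a = 13.
Markov: P[X ≥ 13] ≤ μ/a = (16/3)/13 = 16/39.
Numerically: ≈ 0.4103.
(Since a = 13 > μ = 5.3333, the bound 16/39 is < 1 and informative.)

P[X ≥ 13] ≤ 16/39 ≈ 0.4103.


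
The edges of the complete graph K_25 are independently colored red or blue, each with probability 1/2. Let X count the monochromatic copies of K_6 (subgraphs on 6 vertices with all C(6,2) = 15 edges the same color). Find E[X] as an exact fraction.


Let X = Σ_S X_S over the C(25, 6) = 177100 subsets S of size 6, where X_S = 1 if the K_6 on S is monochromatic.
For a fixed S, the K_6 on S has C(6, 2) = 15 edges. P[all 15 edges red] = (1/2)^15, and likewise for blue, so P[monochromatic] = 2·(1/2)^15 = 2^{1 − 15} = 1/16384.
Summing: E[X] = C(25, 6) · 2^{1 − 15} = 177100 · 1/16384 = 44275/4096.
Numerically: E[X] ≈ 10.809326.

E[X] = C(25,6)·2^(1−C(6,2)) = 44275/4096 ≈ 10.809326.


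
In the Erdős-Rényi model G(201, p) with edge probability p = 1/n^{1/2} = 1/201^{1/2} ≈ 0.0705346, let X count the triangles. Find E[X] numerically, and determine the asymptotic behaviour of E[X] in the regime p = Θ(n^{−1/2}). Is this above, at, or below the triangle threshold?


Number of potential triangles: C(201, 3) = 1333300.
Each occurs with probability p³ ≈ (0.0705346)³ ≈ 3.50918217e-04.
By linearity: E[X] = C(201, 3)·p³ ≈ 1333300 · 3.50918217e-04 ≈ 467.879259.
Since α = 1/2 < 1, p = c/n^{1/2} ≫ 1/n is above the triangle threshold p ~ 1/n. Asymptotically E[X] ~ (c³/6)·n^{3(1−α)} = (1³/6)·n^{1.5} → ∞; triangles are abundant w.h.p.

E[X] ≈ 467.879259; in regime p = Θ(1/n^{1/2}) E[X] diverges (above the triangle threshold p ~ 1/n).


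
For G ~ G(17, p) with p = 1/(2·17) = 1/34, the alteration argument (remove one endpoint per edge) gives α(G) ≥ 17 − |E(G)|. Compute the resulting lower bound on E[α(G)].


E[|E(G)|] = C(17, 2)·p = 136 · (1/34) = 4.
E[α(G)] ≥ n − E[|E(G)|] = 17 − 4 = 13.
Numerically: ≈ 13.0000.
(This is only a lower bound; the true E[α(G)] may be larger.)

E[α(G)] ≥ 13 ≈ 13.0000.


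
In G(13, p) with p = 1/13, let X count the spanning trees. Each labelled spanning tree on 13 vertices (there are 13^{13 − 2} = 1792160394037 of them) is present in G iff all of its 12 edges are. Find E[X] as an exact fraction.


K_13 has 13^{13 − 2} = 1792160394037 labelled spanning trees.
For each such spanning tree H, let X_H = 1 if all 12 edges of H are present in G. Then P[X_H = 1] = p^{12} = (1/13)^{12} = 1/23298085122481.
Summing the indicators: E[X] = Σ_H E[X_H] = 1792160394037 · p^{12} = 1792160394037 · 1/23298085122481 = 1/13.
Numerically: E[X] ≈ 0.076923.

E[X] = 1792160394037 · (1/13)^{12} = 1/13 ≈ 0.076923.


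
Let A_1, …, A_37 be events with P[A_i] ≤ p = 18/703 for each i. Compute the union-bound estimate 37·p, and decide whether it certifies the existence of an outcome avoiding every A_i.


Union bound: P[∪_{i=1}^{37} A_i] ≤ Σ_i P[A_i] ≤ 37·p = 37·(18/703) = 18/19.
Numerically: 18/19 ≈ 0.947368.
Is 18/19 < 1? YES.
Since P[∪ A_i] ≤ 18/19 < 1, the complement has P[∩ A_i^c] ≥ 1 − 18/19 = 1/19 > 0, so some outcome avoids every A_i.

37·p = 18/19 ≈ 0.947368; existence CERTIFIED by the union bound.


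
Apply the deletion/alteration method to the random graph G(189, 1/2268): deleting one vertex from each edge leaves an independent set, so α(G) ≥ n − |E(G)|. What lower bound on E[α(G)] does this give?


E[|E(G)|] = C(189, 2)·p = 17766 · (1/2268) = 47/6.
E[α(G)] ≥ n − E[|E(G)|] = 189 − 47/6 = 1087/6.
Numerically: ≈ 181.166667.
(This is only a lower bound; the true E[α(G)] may be larger.)

E[α(G)] ≥ 1087/6 ≈ 181.166667.


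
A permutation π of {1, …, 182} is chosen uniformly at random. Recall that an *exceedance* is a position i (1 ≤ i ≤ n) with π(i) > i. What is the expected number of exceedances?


Write X = Σ_{i=1}^{182} X_i, where X_i = 1_{π(i) > i}.
For each fixed i, π(i) is uniform over {1, …, 182} (marginal of a uniform permutation), so P[π(i) > i] = (n − i)/n. Summing: Σ_{i=1}^{182} (n − i)/n = (0 + 1 + … + 181)/182 = 182(182 − 1)/(2·182) = (182 − 1)/2.
Hence E[X] = Σ_{i=1}^{182} (182 − i)/182 = 181/2 ≈ 90.500.

E[X] = 181/2 = 90.500.


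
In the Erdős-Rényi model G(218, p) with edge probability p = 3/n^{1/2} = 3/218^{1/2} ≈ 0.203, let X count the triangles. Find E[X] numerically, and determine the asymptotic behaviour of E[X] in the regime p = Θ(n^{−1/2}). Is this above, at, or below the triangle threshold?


Number of potential triangles: C(218, 3) = 1703016.
Each occurs with probability p³ ≈ (0.203)³ ≈ 8.38840e-03.
By linearity: E[X] = C(218, 3)·p³ ≈ 1703016 · 8.38840e-03 ≈ 14285.576.
Since α = 1/2 < 1, p = c/n^{1/2} ≫ 1/n is above the triangle threshold p ~ 1/n. Asymptotically E[X] ~ (c³/6)·n^{3(1−α)} = (3³/6)·n^{1.5} → ∞; triangles are abundant w.h.p.

E[X] ≈ 14285.576; in regime p = Θ(1/n^{1/2}) E[X] diverges (above the triangle threshold p ~ 1/n).


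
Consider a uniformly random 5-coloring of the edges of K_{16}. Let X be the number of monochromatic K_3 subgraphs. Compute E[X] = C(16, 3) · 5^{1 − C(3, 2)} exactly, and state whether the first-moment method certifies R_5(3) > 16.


E[X] = C(16, 3) · 5^{1 − 3} = 560 · 5^{−2} = 560/25.
As a reduced fraction: E[X] = 112/5 ≈ 22.4000.
Is E[X] < 1? NO.
Since E[X] ≥ 1, the first-moment bound is inconclusive at n = 16; it does NOT by itself certify R_5(3) > 16.

E[X] = 112/5 ≈ 22.4000; E[X] ≥ 1; first-moment method inconclusive here.


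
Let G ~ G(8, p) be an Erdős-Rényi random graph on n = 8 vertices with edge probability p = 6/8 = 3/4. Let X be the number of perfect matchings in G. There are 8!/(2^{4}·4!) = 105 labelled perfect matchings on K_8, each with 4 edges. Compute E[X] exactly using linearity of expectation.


K_8 has 8!/(2^{4}·4!) = 105 labelled perfect matchings.
For each such perfect matching H, let X_H = 1 if all 4 edges of H are present in G. Then P[X_H = 1] = p^{4} = (3/4)^{4} = 81/256.
Summing the indicators: E[X] = Σ_H E[X_H] = 105 · p^{4} = 105 · 81/256 = 8505/256.
Numerically: E[X] ≈ 33.22.

E[X] = 105 · (3/4)^{4} = 8505/256 ≈ 33.22.


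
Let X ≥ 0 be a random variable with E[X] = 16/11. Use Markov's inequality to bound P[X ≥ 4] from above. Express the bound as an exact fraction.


μ = E[X] = 16/11, a = 4.
Markov: P[X ≥ 4] ≤ μ/a = (16/11)/4 = 4/11.
Numerically: ≈ 0.3636.
(Since a = 4 > μ = 1.4545, the bound 4/11 is < 1 and informative.)

P[X ≥ 4] ≤ 4/11 ≈ 0.3636.


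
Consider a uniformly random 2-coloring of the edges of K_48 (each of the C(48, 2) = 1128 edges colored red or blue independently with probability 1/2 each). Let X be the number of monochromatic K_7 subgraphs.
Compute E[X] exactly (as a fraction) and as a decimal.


Let X = Σ_S X_S over the C(48, 7) = 73629072 subsets S of size 7, where X_S = 1 if the K_7 on S is monochromatic.
For a fixed S, the K_7 on S has C(7, 2) = 21 edges. P[all 21 edges red] = (1/2)^21, and likewise for blue, so P[monochromatic] = 2·(1/2)^21 = 2^{1 − 21} = 1/1048576.
Summing: E[X] = C(48, 7) · 2^{1 − 21} = 73629072 · 1/1048576 = 4601817/65536.
Numerically: E[X] ≈ 70.218.

E[X] = C(48,7)·2^(1−C(7,2)) = 4601817/65536 ≈ 70.218.


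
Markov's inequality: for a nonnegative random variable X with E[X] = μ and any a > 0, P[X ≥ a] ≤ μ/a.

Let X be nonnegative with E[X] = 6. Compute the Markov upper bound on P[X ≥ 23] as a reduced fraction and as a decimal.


μ = E[X] = 6, a = 23.
Markov: P[X ≥ 23] ≤ μ/a = (6)/23 = 6/23.
Numerically: ≈ 0.2609.
(Since a = 23 > μ = 6.0000, the bound 6/23 is < 1 and informative.)

P[X ≥ 23] ≤ 6/23 ≈ 0.2609.


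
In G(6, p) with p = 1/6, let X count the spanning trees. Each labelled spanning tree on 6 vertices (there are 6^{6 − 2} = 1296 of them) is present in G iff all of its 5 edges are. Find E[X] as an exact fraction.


K_6 has 6^{6 − 2} = 1296 labelled spanning trees.
For each such spanning tree H, let X_H = 1 if all 5 edges of H are present in G. Then P[X_H = 1] = p^{5} = (1/6)^{5} = 1/7776.
By linearity: E[X] = Σ_H E[X_H] = 1296 · p^{5} = 1296 · 1/7776 = 1/6.
Numerically: E[X] ≈ 0.1667.

E[X] = 1296 · (1/6)^{5} = 1/6 ≈ 0.1667.


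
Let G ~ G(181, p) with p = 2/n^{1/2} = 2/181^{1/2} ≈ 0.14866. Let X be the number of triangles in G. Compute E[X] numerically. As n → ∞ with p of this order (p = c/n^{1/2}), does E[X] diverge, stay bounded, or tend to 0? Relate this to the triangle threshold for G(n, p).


Number of potential triangles: C(181, 3) = 971970.
Each occurs with probability p³ ≈ (0.14866)³ ≈ 3.2852780e-03.
By linearity: E[X] = C(181, 3)·p³ ≈ 971970 · 3.2852780e-03 ≈ 3193.19165.
Since α = 1/2 < 1, p = c/n^{1/2} ≫ 1/n is above the triangle threshold p ~ 1/n. Asymptotically E[X] ~ (c³/6)·n^{3(1−α)} = (2³/6)·n^{1.5} → ∞; triangles are abundant w.h.p.

E[X] ≈ 3193.19165; in regime p = Θ(1/n^{1/2}) E[X] diverges (above the triangle threshold p ~ 1/n).


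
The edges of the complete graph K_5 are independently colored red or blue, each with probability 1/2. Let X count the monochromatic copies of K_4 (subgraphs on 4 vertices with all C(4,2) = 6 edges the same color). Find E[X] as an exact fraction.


Let X = Σ_S X_S over the C(5, 4) = 5 subsets S of size 4, where X_S = 1 if the K_4 on S is monochromatic.
For a fixed S, the K_4 on S has C(4, 2) = 6 edges. P[all 6 edges red] = (1/2)^6, and likewise for blue, so P[monochromatic] = 2·(1/2)^6 = 2^{1 − 6} = 1/32.
By linearity of expectation: E[X] = C(5, 4) · 2^{1 − 6} = 5 · 1/32 = 5/32.
Numerically: E[X] ≈ 0.156250.

E[X] = C(5,4)·2^(1−C(4,2)) = 5/32 ≈ 0.156250.


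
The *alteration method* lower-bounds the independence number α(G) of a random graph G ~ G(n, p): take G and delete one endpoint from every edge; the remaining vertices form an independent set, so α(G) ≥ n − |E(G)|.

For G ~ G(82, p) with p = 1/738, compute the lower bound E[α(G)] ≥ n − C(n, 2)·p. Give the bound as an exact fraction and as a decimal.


E[|E(G)|] = C(82, 2)·p = 3321 · (1/738) = 9/2.
E[α(G)] ≥ n − E[|E(G)|] = 82 − 9/2 = 155/2.
Numerically: ≈ 77.50000.
(This is only a lower bound; the true E[α(G)] may be larger.)

E[α(G)] ≥ 155/2 ≈ 77.50000.


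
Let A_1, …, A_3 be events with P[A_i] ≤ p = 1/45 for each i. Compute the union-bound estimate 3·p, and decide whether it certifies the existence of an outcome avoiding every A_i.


Union bound: P[∪_{i=1}^{3} A_i] ≤ Σ_i P[A_i] ≤ 3·p = 3·(1/45) = 1/15.
Numerically: 1/15 ≈ 0.0666667.
Is 1/15 < 1? YES.
Since P[∪ A_i] ≤ 1/15 < 1, the complement has P[∩ A_i^c] ≥ 1 − 1/15 = 14/15 > 0, so some outcome avoids every A_i.

3·p = 1/15 ≈ 0.0666667; existence CERTIFIED by the union bound.


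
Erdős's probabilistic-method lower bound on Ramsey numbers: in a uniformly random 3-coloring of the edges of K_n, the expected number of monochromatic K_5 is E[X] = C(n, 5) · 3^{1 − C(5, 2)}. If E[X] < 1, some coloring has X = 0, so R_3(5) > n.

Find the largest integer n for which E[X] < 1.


We need C(n, 5) · 3^{1 − 10} < 1, i.e. C(n, 5) < 3^{10 − 1} = 19683.
Check values of n near the boundary:
  n = 18: C(18, 5) = 8568; 8568 < 19683? YES
  n = 19: C(19, 5) = 11628; 11628 < 19683? YES
  n = 20: C(20, 5) = 15504; 15504 < 19683? YES
  n = 21: C(21, 5) = 20349; 20349 < 19683? NO
  n = 22: C(22, 5) = 26334; 26334 < 19683? NO
  n = 23: C(23, 5) = 33649; 33649 < 19683? NO
The largest n with C(n, 5) < 19683 is n = 20 (where E[X] = 5168/6561 ≈ 0.7877). Hence R_3(5) > 20, i.e. R_3(5) ≥ 21.

Largest n = 20; hence R_3(5) > 20.


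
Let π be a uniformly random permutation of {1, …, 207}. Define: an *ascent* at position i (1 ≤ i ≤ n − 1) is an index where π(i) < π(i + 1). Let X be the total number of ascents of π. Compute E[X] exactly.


Write X = Σ X_I over i = 1, …, 206, with X_I the indicator of one ascent.
There are 206 indicators.
For each fixed i, the pair (π(i), π(i+1)) is a uniformly random ordered pair of distinct values from {1, …, 207}; by symmetry P[π(i) < π(i+1)] = 1/2.
By linearity: E[X] = 206 · (1/2) = (207 − 1) · (1/2) = 103 ≈ 103.000000.

E[X] = 103 = 103.000000.


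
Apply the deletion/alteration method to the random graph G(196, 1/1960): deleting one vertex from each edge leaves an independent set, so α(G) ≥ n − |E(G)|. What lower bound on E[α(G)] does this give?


E[|E(G)|] = C(196, 2)·p = 19110 · (1/1960) = 39/4.
E[α(G)] ≥ n − E[|E(G)|] = 196 − 39/4 = 745/4.
Numerically: ≈ 186.25000.
(This is only a lower bound; the true E[α(G)] may be larger.)

E[α(G)] ≥ 745/4 ≈ 186.25000.


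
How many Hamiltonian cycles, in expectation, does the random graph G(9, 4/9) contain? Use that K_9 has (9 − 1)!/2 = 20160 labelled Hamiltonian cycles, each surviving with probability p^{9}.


K_9 has (9 − 1)!/2 = 20160 labelled Hamiltonian cycles.
For each such Hamiltonian cycle H, let X_H = 1 if all 9 edges of H are present in G. Then P[X_H = 1] = p^{9} = (4/9)^{9} = 262144/387420489.
Summing the indicators: E[X] = Σ_H E[X_H] = 20160 · p^{9} = 20160 · 262144/387420489 = 587202560/43046721.
Numerically: E[X] ≈ 13.64.

E[X] = 20160 · (4/9)^{9} = 587202560/43046721 ≈ 13.64.


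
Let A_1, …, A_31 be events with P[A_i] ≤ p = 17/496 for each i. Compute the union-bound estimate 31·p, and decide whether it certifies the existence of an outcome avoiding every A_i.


Union bound: P[∪_{i=1}^{31} A_i] ≤ Σ_i P[A_i] ≤ 31·p = 31·(17/496) = 17/16.
Numerically: 17/16 ≈ 1.06250.
Is 17/16 < 1? NO.
Since the bound 17/16 is ≥ 1, the union bound is uninformative here; it does NOT by itself certify existence.

31·p = 17/16 ≈ 1.06250; existence NOT certified by the union bound.


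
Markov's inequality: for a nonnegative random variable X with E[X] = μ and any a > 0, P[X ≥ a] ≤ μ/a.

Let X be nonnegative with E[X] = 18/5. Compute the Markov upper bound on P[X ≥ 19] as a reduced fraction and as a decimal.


μ = E[X] = 18/5, a = 19.
Markov: P[X ≥ 19] ≤ μ/a = (18/5)/19 = 18/95.
Numerically: ≈ 0.1895.
(Since a = 19 > μ = 3.6000, the bound 18/95 is < 1 and informative.)

P[X ≥ 19] ≤ 18/95 ≈ 0.1895.


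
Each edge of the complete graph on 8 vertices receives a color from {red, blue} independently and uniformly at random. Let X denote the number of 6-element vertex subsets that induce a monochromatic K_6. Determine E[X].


Let X = Σ_S X_S over the C(8, 6) = 28 subsets S of size 6, where X_S = 1 if the K_6 on S is monochromatic.
For a fixed S, the K_6 on S has C(6, 2) = 15 edges. P[all 15 edges red] = (1/2)^15, and likewise for blue, so P[monochromatic] = 2·(1/2)^15 = 2^{1 − 15} = 1/16384.
Summing: E[X] = C(8, 6) · 2^{1 − 15} = 28 · 1/16384 = 7/4096.
Numerically: E[X] ≈ 0.00171.

E[X] = C(8,6)·2^(1−C(6,2)) = 7/4096 ≈ 0.00171.


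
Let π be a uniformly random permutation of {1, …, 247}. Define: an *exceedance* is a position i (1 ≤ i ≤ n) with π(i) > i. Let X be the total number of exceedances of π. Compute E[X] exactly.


Write X = Σ_{i=1}^{247} X_i, where X_i = 1_{π(i) > i}.
For each fixed i, π(i) is uniform over {1, …, 247} (marginal of a uniform permutation), so P[π(i) > i] = (n − i)/n. Summing: Σ_{i=1}^{247} (n − i)/n = (0 + 1 + … + 246)/247 = 247(247 − 1)/(2·247) = (247 − 1)/2.
Hence E[X] = Σ_{i=1}^{247} (247 − i)/247 = 123 ≈ 123.000000.

E[X] = 123 = 123.000000.


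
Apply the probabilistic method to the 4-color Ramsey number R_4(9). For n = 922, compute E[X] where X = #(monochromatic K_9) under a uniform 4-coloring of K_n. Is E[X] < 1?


E[X] = C(922, 9) · 4^{1 − 36} = 1275867683890227543270 · 4^{−35} = 1275867683890227543270/1180591620717411303424.
As a reduced fraction: E[X] = 637933841945113771635/590295810358705651712 ≈ 1.080702.
Is E[X] < 1? NO.
Since E[X] ≥ 1, the first-moment bound is inconclusive at n = 922; it does NOT by itself certify R_4(9) > 922.

E[X] = 637933841945113771635/590295810358705651712 ≈ 1.080702; E[X] ≥ 1; first-moment method inconclusive here.


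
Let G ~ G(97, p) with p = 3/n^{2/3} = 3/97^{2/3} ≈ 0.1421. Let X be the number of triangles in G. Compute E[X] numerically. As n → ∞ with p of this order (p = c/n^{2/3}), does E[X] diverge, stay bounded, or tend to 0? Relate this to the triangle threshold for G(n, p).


Number of potential triangles: C(97, 3) = 147440.
Each occurs with probability p³ ≈ (0.1421)³ ≈ 2.8695929e-03.
By linearity: E[X] = C(97, 3)·p³ ≈ 147440 · 2.8695929e-03 ≈ 423.09278.
Since α = 2/3 < 1, p = c/n^{2/3} ≫ 1/n is above the triangle threshold p ~ 1/n. Asymptotically E[X] ~ (c³/6)·n^{3(1−α)} = (3³/6)·n^{1} → ∞; triangles are abundant w.h.p.

E[X] ≈ 423.09278; in regime p = Θ(1/n^{2/3}) E[X] diverges (above the triangle threshold p ~ 1/n).


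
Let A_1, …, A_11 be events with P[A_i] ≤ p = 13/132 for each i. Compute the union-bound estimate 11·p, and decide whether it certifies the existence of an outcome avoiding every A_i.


Union bound: P[∪_{i=1}^{11} A_i] ≤ Σ_i P[A_i] ≤ 11·p = 11·(13/132) = 13/12.
Numerically: 13/12 ≈ 1.083.
Is 13/12 < 1? NO.
Since the bound 13/12 is ≥ 1, the union bound is uninformative here; it does NOT by itself certify existence.

11·p = 13/12 ≈ 1.083; existence NOT certified by the union bound.


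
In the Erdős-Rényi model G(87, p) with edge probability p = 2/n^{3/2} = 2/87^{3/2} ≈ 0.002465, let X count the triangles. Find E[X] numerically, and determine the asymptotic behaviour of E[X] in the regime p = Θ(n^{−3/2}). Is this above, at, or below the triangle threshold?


Number of potential triangles: C(87, 3) = 105995.
Each occurs with probability p³ ≈ (0.002465)³ ≈ 1.497109e-08.
By linearity: E[X] = C(87, 3)·p³ ≈ 105995 · 1.497109e-08 ≈ 0.0016.
Since α = 3/2 > 1, p = c/n^{3/2} = o(1/n) is below the triangle threshold p ~ 1/n. Asymptotically E[X] ~ (c³/6)·n^{3(1−α)} = (2³/6)·n^{-1.5} → 0, so by Markov's inequality G has no triangles w.h.p.

E[X] ≈ 0.0016; in regime p = Θ(1/n^{3/2}) E[X] tends to 0 (below the triangle threshold p ~ 1/n).


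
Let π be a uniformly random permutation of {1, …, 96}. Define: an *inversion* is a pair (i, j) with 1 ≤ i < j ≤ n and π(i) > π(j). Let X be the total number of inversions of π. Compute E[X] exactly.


Write X = Σ X_I over the C(96, 2) = 4560 pairs i < j, with X_I the indicator of one inversion.
There are 4560 indicators.
For each fixed pair i < j, the values π(i) and π(j) are two distinct elements of {1, …, 96} in uniformly random order; by symmetry P[π(i) > π(j)] = 1/2.
By linearity: E[X] = 4560 · (1/2) = C(96, 2) · (1/2) = 4560/2 = 2280 ≈ 2280.0000.

E[X] = 2280 = 2280.0000.


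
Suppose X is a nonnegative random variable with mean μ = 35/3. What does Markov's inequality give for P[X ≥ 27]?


μ = E[X] = 35/3, a = 27.
Markov: P[X ≥ 27] ≤ μ/a = (35/3)/27 = 35/81.
Numerically: ≈ 0.43210.
(Since a = 27 > μ = 11.66667, the bound 35/81 is < 1 and informative.)

P[X ≥ 27] ≤ 35/81 ≈ 0.43210.


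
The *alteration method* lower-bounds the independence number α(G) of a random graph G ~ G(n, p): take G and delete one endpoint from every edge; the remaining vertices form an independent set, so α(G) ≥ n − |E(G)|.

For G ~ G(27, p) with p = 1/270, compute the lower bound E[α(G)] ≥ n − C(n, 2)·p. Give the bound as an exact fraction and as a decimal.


E[|E(G)|] = C(27, 2)·p = 351 · (1/270) = 13/10.
E[α(G)] ≥ n − E[|E(G)|] = 27 − 13/10 = 257/10.
Numerically: ≈ 25.700000.
(This is only a lower bound; the true E[α(G)] may be larger.)

E[α(G)] ≥ 257/10 ≈ 25.700000.
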